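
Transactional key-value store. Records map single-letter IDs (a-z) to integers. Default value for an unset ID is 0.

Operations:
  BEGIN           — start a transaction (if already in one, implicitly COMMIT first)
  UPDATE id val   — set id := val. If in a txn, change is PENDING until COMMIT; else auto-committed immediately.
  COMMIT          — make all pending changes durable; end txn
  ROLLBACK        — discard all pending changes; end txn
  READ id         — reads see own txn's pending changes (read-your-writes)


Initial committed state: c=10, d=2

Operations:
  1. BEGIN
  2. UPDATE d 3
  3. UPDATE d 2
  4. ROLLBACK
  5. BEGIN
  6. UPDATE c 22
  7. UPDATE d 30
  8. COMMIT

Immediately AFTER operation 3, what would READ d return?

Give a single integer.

Answer: 2

Derivation:
Initial committed: {c=10, d=2}
Op 1: BEGIN: in_txn=True, pending={}
Op 2: UPDATE d=3 (pending; pending now {d=3})
Op 3: UPDATE d=2 (pending; pending now {d=2})
After op 3: visible(d) = 2 (pending={d=2}, committed={c=10, d=2})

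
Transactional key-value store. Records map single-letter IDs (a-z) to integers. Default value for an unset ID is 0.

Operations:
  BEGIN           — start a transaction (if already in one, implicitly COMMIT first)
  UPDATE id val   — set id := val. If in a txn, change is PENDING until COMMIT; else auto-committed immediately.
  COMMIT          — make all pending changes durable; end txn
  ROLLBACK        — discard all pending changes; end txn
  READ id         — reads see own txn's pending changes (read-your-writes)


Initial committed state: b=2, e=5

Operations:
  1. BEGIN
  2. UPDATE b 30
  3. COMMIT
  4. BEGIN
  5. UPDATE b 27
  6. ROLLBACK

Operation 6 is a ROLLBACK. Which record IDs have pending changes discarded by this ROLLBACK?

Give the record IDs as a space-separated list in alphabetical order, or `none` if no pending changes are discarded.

Initial committed: {b=2, e=5}
Op 1: BEGIN: in_txn=True, pending={}
Op 2: UPDATE b=30 (pending; pending now {b=30})
Op 3: COMMIT: merged ['b'] into committed; committed now {b=30, e=5}
Op 4: BEGIN: in_txn=True, pending={}
Op 5: UPDATE b=27 (pending; pending now {b=27})
Op 6: ROLLBACK: discarded pending ['b']; in_txn=False
ROLLBACK at op 6 discards: ['b']

Answer: b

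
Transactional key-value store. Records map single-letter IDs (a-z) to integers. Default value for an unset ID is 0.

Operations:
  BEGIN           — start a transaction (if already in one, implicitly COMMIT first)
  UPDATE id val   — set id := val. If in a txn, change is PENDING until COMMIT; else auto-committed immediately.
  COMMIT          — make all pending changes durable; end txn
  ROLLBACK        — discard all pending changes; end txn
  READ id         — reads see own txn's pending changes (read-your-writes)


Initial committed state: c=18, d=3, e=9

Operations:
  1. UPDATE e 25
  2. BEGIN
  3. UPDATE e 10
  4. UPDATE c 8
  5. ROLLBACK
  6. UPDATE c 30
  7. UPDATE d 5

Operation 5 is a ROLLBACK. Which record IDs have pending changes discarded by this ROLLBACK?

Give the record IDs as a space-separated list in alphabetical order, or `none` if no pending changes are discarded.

Answer: c e

Derivation:
Initial committed: {c=18, d=3, e=9}
Op 1: UPDATE e=25 (auto-commit; committed e=25)
Op 2: BEGIN: in_txn=True, pending={}
Op 3: UPDATE e=10 (pending; pending now {e=10})
Op 4: UPDATE c=8 (pending; pending now {c=8, e=10})
Op 5: ROLLBACK: discarded pending ['c', 'e']; in_txn=False
Op 6: UPDATE c=30 (auto-commit; committed c=30)
Op 7: UPDATE d=5 (auto-commit; committed d=5)
ROLLBACK at op 5 discards: ['c', 'e']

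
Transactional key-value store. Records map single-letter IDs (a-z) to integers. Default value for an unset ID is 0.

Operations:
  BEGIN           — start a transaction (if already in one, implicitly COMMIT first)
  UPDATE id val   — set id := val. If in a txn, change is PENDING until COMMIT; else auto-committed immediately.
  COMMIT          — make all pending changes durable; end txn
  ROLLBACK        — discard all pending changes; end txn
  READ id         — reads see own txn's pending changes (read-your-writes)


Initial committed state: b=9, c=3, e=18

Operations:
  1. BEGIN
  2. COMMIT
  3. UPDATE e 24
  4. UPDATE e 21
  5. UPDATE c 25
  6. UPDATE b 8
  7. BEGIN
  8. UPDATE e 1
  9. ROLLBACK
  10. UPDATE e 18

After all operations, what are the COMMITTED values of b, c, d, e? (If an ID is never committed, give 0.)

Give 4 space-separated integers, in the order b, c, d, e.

Initial committed: {b=9, c=3, e=18}
Op 1: BEGIN: in_txn=True, pending={}
Op 2: COMMIT: merged [] into committed; committed now {b=9, c=3, e=18}
Op 3: UPDATE e=24 (auto-commit; committed e=24)
Op 4: UPDATE e=21 (auto-commit; committed e=21)
Op 5: UPDATE c=25 (auto-commit; committed c=25)
Op 6: UPDATE b=8 (auto-commit; committed b=8)
Op 7: BEGIN: in_txn=True, pending={}
Op 8: UPDATE e=1 (pending; pending now {e=1})
Op 9: ROLLBACK: discarded pending ['e']; in_txn=False
Op 10: UPDATE e=18 (auto-commit; committed e=18)
Final committed: {b=8, c=25, e=18}

Answer: 8 25 0 18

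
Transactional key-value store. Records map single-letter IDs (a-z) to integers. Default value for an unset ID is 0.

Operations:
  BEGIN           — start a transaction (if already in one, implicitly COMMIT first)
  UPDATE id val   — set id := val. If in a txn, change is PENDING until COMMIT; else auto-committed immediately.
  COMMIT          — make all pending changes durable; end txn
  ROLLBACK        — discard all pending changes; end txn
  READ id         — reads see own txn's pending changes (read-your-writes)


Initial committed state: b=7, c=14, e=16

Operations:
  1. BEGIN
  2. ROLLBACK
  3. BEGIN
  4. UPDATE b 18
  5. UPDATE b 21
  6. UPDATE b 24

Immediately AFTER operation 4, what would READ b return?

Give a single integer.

Initial committed: {b=7, c=14, e=16}
Op 1: BEGIN: in_txn=True, pending={}
Op 2: ROLLBACK: discarded pending []; in_txn=False
Op 3: BEGIN: in_txn=True, pending={}
Op 4: UPDATE b=18 (pending; pending now {b=18})
After op 4: visible(b) = 18 (pending={b=18}, committed={b=7, c=14, e=16})

Answer: 18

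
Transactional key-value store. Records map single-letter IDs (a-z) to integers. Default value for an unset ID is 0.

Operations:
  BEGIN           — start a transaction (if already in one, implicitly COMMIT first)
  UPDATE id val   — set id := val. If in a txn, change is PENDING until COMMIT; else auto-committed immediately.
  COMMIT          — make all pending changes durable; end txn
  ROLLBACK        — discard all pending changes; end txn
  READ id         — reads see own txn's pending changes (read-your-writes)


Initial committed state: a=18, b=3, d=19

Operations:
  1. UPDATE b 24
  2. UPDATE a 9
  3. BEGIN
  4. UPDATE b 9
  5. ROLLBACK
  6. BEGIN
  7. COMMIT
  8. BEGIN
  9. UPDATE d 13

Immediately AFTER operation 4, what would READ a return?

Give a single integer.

Answer: 9

Derivation:
Initial committed: {a=18, b=3, d=19}
Op 1: UPDATE b=24 (auto-commit; committed b=24)
Op 2: UPDATE a=9 (auto-commit; committed a=9)
Op 3: BEGIN: in_txn=True, pending={}
Op 4: UPDATE b=9 (pending; pending now {b=9})
After op 4: visible(a) = 9 (pending={b=9}, committed={a=9, b=24, d=19})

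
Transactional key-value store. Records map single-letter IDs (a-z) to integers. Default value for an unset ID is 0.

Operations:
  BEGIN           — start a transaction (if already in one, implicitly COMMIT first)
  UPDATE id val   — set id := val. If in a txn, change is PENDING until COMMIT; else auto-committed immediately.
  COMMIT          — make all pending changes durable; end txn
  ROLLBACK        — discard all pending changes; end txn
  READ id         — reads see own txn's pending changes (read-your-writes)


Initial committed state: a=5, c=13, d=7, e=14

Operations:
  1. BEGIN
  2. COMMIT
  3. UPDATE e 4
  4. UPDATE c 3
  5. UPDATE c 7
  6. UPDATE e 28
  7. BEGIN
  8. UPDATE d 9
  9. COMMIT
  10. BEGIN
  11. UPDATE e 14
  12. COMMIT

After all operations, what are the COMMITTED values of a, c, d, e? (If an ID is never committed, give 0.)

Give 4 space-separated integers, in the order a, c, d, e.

Initial committed: {a=5, c=13, d=7, e=14}
Op 1: BEGIN: in_txn=True, pending={}
Op 2: COMMIT: merged [] into committed; committed now {a=5, c=13, d=7, e=14}
Op 3: UPDATE e=4 (auto-commit; committed e=4)
Op 4: UPDATE c=3 (auto-commit; committed c=3)
Op 5: UPDATE c=7 (auto-commit; committed c=7)
Op 6: UPDATE e=28 (auto-commit; committed e=28)
Op 7: BEGIN: in_txn=True, pending={}
Op 8: UPDATE d=9 (pending; pending now {d=9})
Op 9: COMMIT: merged ['d'] into committed; committed now {a=5, c=7, d=9, e=28}
Op 10: BEGIN: in_txn=True, pending={}
Op 11: UPDATE e=14 (pending; pending now {e=14})
Op 12: COMMIT: merged ['e'] into committed; committed now {a=5, c=7, d=9, e=14}
Final committed: {a=5, c=7, d=9, e=14}

Answer: 5 7 9 14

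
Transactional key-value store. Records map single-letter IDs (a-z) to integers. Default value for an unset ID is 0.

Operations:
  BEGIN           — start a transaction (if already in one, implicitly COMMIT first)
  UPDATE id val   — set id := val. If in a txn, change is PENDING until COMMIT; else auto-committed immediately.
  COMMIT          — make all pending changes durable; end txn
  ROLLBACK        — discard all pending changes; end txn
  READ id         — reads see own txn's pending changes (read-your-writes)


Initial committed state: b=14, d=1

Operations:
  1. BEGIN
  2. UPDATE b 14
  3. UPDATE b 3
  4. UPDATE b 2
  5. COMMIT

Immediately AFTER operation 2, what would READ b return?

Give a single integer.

Initial committed: {b=14, d=1}
Op 1: BEGIN: in_txn=True, pending={}
Op 2: UPDATE b=14 (pending; pending now {b=14})
After op 2: visible(b) = 14 (pending={b=14}, committed={b=14, d=1})

Answer: 14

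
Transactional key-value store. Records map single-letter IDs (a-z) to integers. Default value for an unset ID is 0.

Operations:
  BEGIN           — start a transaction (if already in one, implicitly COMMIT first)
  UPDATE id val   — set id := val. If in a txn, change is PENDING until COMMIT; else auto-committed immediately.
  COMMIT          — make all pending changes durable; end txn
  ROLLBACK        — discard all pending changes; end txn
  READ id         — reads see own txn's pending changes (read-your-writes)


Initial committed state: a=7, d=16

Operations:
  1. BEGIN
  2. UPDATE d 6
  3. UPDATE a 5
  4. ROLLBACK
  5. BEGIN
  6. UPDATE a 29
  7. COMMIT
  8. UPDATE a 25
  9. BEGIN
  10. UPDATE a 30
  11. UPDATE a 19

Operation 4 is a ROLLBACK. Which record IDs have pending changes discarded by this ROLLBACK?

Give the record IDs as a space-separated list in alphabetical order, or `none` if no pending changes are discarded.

Answer: a d

Derivation:
Initial committed: {a=7, d=16}
Op 1: BEGIN: in_txn=True, pending={}
Op 2: UPDATE d=6 (pending; pending now {d=6})
Op 3: UPDATE a=5 (pending; pending now {a=5, d=6})
Op 4: ROLLBACK: discarded pending ['a', 'd']; in_txn=False
Op 5: BEGIN: in_txn=True, pending={}
Op 6: UPDATE a=29 (pending; pending now {a=29})
Op 7: COMMIT: merged ['a'] into committed; committed now {a=29, d=16}
Op 8: UPDATE a=25 (auto-commit; committed a=25)
Op 9: BEGIN: in_txn=True, pending={}
Op 10: UPDATE a=30 (pending; pending now {a=30})
Op 11: UPDATE a=19 (pending; pending now {a=19})
ROLLBACK at op 4 discards: ['a', 'd']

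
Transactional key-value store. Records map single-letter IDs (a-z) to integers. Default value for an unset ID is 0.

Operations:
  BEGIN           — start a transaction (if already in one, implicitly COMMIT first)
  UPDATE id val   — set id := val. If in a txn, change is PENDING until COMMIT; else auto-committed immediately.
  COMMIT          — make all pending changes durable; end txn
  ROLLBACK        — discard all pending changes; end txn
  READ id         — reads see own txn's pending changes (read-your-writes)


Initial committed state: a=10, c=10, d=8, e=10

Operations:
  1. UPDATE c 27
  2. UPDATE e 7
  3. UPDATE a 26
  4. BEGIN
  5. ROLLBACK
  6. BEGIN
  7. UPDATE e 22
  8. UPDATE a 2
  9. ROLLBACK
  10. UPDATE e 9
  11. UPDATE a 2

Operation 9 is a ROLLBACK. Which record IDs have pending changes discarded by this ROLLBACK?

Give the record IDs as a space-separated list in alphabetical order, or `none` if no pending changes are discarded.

Answer: a e

Derivation:
Initial committed: {a=10, c=10, d=8, e=10}
Op 1: UPDATE c=27 (auto-commit; committed c=27)
Op 2: UPDATE e=7 (auto-commit; committed e=7)
Op 3: UPDATE a=26 (auto-commit; committed a=26)
Op 4: BEGIN: in_txn=True, pending={}
Op 5: ROLLBACK: discarded pending []; in_txn=False
Op 6: BEGIN: in_txn=True, pending={}
Op 7: UPDATE e=22 (pending; pending now {e=22})
Op 8: UPDATE a=2 (pending; pending now {a=2, e=22})
Op 9: ROLLBACK: discarded pending ['a', 'e']; in_txn=False
Op 10: UPDATE e=9 (auto-commit; committed e=9)
Op 11: UPDATE a=2 (auto-commit; committed a=2)
ROLLBACK at op 9 discards: ['a', 'e']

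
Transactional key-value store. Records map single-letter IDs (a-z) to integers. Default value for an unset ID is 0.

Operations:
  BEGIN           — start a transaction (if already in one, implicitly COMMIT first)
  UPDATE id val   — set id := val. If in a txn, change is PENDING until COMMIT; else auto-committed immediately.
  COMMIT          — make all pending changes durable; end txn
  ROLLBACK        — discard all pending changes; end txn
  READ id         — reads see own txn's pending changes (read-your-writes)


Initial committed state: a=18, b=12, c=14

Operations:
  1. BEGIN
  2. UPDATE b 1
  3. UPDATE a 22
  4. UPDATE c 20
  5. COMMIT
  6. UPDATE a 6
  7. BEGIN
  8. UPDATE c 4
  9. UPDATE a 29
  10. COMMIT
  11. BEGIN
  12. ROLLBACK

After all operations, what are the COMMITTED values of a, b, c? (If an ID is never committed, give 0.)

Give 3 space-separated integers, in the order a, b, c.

Initial committed: {a=18, b=12, c=14}
Op 1: BEGIN: in_txn=True, pending={}
Op 2: UPDATE b=1 (pending; pending now {b=1})
Op 3: UPDATE a=22 (pending; pending now {a=22, b=1})
Op 4: UPDATE c=20 (pending; pending now {a=22, b=1, c=20})
Op 5: COMMIT: merged ['a', 'b', 'c'] into committed; committed now {a=22, b=1, c=20}
Op 6: UPDATE a=6 (auto-commit; committed a=6)
Op 7: BEGIN: in_txn=True, pending={}
Op 8: UPDATE c=4 (pending; pending now {c=4})
Op 9: UPDATE a=29 (pending; pending now {a=29, c=4})
Op 10: COMMIT: merged ['a', 'c'] into committed; committed now {a=29, b=1, c=4}
Op 11: BEGIN: in_txn=True, pending={}
Op 12: ROLLBACK: discarded pending []; in_txn=False
Final committed: {a=29, b=1, c=4}

Answer: 29 1 4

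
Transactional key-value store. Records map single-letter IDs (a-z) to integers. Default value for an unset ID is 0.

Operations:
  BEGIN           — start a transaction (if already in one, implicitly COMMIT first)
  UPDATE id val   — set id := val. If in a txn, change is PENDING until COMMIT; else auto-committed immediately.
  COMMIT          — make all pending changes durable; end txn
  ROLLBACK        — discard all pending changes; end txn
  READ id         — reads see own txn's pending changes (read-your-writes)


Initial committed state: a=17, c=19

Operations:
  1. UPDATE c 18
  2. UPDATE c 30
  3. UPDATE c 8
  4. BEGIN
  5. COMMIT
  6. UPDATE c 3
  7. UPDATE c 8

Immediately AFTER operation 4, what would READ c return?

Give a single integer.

Answer: 8

Derivation:
Initial committed: {a=17, c=19}
Op 1: UPDATE c=18 (auto-commit; committed c=18)
Op 2: UPDATE c=30 (auto-commit; committed c=30)
Op 3: UPDATE c=8 (auto-commit; committed c=8)
Op 4: BEGIN: in_txn=True, pending={}
After op 4: visible(c) = 8 (pending={}, committed={a=17, c=8})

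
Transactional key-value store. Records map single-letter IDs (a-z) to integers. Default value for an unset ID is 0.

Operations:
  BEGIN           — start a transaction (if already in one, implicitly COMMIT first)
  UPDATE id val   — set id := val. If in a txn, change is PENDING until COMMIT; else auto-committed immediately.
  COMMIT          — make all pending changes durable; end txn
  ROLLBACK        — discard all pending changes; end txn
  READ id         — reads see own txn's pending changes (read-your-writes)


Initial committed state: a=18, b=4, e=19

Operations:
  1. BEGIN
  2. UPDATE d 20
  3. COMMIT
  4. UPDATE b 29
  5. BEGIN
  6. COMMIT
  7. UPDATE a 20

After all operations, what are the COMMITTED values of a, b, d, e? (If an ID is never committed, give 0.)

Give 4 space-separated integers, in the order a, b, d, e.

Initial committed: {a=18, b=4, e=19}
Op 1: BEGIN: in_txn=True, pending={}
Op 2: UPDATE d=20 (pending; pending now {d=20})
Op 3: COMMIT: merged ['d'] into committed; committed now {a=18, b=4, d=20, e=19}
Op 4: UPDATE b=29 (auto-commit; committed b=29)
Op 5: BEGIN: in_txn=True, pending={}
Op 6: COMMIT: merged [] into committed; committed now {a=18, b=29, d=20, e=19}
Op 7: UPDATE a=20 (auto-commit; committed a=20)
Final committed: {a=20, b=29, d=20, e=19}

Answer: 20 29 20 19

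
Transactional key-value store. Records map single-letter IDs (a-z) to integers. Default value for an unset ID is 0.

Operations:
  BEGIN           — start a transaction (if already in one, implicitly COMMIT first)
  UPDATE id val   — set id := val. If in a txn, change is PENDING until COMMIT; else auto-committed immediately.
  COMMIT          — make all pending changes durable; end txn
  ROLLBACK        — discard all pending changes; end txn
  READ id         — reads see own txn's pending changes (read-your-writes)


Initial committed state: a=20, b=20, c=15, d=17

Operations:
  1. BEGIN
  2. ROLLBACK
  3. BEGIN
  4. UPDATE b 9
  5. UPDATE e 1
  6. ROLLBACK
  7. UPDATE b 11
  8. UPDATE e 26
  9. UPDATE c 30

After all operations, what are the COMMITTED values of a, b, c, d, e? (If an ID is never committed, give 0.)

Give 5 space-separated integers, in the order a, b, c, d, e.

Answer: 20 11 30 17 26

Derivation:
Initial committed: {a=20, b=20, c=15, d=17}
Op 1: BEGIN: in_txn=True, pending={}
Op 2: ROLLBACK: discarded pending []; in_txn=False
Op 3: BEGIN: in_txn=True, pending={}
Op 4: UPDATE b=9 (pending; pending now {b=9})
Op 5: UPDATE e=1 (pending; pending now {b=9, e=1})
Op 6: ROLLBACK: discarded pending ['b', 'e']; in_txn=False
Op 7: UPDATE b=11 (auto-commit; committed b=11)
Op 8: UPDATE e=26 (auto-commit; committed e=26)
Op 9: UPDATE c=30 (auto-commit; committed c=30)
Final committed: {a=20, b=11, c=30, d=17, e=26}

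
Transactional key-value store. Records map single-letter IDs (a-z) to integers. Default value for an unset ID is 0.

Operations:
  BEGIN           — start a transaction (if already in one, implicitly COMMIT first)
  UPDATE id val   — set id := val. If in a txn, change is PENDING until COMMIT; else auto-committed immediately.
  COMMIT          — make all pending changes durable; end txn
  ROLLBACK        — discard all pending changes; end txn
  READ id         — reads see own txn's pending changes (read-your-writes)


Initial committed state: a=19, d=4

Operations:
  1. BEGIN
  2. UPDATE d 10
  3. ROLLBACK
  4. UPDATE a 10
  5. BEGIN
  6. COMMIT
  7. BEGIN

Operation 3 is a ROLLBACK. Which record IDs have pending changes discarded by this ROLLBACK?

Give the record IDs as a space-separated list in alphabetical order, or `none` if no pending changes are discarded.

Answer: d

Derivation:
Initial committed: {a=19, d=4}
Op 1: BEGIN: in_txn=True, pending={}
Op 2: UPDATE d=10 (pending; pending now {d=10})
Op 3: ROLLBACK: discarded pending ['d']; in_txn=False
Op 4: UPDATE a=10 (auto-commit; committed a=10)
Op 5: BEGIN: in_txn=True, pending={}
Op 6: COMMIT: merged [] into committed; committed now {a=10, d=4}
Op 7: BEGIN: in_txn=True, pending={}
ROLLBACK at op 3 discards: ['d']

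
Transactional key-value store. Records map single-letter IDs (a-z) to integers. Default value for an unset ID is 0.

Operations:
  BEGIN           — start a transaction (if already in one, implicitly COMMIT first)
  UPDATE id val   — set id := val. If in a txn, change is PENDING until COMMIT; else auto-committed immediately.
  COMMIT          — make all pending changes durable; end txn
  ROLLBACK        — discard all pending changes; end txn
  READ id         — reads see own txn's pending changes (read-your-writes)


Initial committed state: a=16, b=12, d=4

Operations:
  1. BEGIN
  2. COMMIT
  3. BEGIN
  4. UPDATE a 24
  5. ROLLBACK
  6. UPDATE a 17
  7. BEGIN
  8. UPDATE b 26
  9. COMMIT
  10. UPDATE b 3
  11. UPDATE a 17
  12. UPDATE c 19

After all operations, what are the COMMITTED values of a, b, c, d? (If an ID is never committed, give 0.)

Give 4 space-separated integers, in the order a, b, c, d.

Answer: 17 3 19 4

Derivation:
Initial committed: {a=16, b=12, d=4}
Op 1: BEGIN: in_txn=True, pending={}
Op 2: COMMIT: merged [] into committed; committed now {a=16, b=12, d=4}
Op 3: BEGIN: in_txn=True, pending={}
Op 4: UPDATE a=24 (pending; pending now {a=24})
Op 5: ROLLBACK: discarded pending ['a']; in_txn=False
Op 6: UPDATE a=17 (auto-commit; committed a=17)
Op 7: BEGIN: in_txn=True, pending={}
Op 8: UPDATE b=26 (pending; pending now {b=26})
Op 9: COMMIT: merged ['b'] into committed; committed now {a=17, b=26, d=4}
Op 10: UPDATE b=3 (auto-commit; committed b=3)
Op 11: UPDATE a=17 (auto-commit; committed a=17)
Op 12: UPDATE c=19 (auto-commit; committed c=19)
Final committed: {a=17, b=3, c=19, d=4}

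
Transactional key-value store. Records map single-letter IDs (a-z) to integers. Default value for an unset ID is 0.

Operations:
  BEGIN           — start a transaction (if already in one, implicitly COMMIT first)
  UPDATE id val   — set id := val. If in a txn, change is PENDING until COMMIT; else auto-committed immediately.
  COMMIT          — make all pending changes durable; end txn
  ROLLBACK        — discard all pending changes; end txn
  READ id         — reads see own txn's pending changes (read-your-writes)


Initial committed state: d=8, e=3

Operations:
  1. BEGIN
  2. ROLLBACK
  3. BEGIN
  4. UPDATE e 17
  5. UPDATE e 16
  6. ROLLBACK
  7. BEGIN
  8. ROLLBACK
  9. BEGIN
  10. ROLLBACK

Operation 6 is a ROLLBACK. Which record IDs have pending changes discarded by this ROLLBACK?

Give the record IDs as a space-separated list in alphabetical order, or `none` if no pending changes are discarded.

Answer: e

Derivation:
Initial committed: {d=8, e=3}
Op 1: BEGIN: in_txn=True, pending={}
Op 2: ROLLBACK: discarded pending []; in_txn=False
Op 3: BEGIN: in_txn=True, pending={}
Op 4: UPDATE e=17 (pending; pending now {e=17})
Op 5: UPDATE e=16 (pending; pending now {e=16})
Op 6: ROLLBACK: discarded pending ['e']; in_txn=False
Op 7: BEGIN: in_txn=True, pending={}
Op 8: ROLLBACK: discarded pending []; in_txn=False
Op 9: BEGIN: in_txn=True, pending={}
Op 10: ROLLBACK: discarded pending []; in_txn=False
ROLLBACK at op 6 discards: ['e']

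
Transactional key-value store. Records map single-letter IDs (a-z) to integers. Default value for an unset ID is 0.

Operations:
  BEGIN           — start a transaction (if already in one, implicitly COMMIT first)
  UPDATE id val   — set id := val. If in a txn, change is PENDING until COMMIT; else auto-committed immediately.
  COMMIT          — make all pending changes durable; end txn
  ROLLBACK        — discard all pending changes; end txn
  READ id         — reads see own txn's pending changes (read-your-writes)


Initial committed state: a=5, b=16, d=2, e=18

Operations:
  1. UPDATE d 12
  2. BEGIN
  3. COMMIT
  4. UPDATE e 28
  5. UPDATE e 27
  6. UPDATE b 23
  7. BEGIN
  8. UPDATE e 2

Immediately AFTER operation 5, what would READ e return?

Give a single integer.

Initial committed: {a=5, b=16, d=2, e=18}
Op 1: UPDATE d=12 (auto-commit; committed d=12)
Op 2: BEGIN: in_txn=True, pending={}
Op 3: COMMIT: merged [] into committed; committed now {a=5, b=16, d=12, e=18}
Op 4: UPDATE e=28 (auto-commit; committed e=28)
Op 5: UPDATE e=27 (auto-commit; committed e=27)
After op 5: visible(e) = 27 (pending={}, committed={a=5, b=16, d=12, e=27})

Answer: 27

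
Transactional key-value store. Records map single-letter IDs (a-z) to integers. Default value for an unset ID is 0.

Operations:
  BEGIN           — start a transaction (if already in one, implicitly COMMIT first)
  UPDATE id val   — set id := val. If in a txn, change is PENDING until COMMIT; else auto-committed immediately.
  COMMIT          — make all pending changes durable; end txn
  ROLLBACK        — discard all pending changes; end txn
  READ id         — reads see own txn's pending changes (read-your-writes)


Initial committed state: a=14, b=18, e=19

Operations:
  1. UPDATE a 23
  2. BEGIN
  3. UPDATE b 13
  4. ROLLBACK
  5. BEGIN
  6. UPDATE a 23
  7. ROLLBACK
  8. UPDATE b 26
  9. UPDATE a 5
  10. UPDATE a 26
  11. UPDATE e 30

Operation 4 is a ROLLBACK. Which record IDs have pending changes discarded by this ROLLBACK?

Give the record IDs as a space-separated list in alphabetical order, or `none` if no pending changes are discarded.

Answer: b

Derivation:
Initial committed: {a=14, b=18, e=19}
Op 1: UPDATE a=23 (auto-commit; committed a=23)
Op 2: BEGIN: in_txn=True, pending={}
Op 3: UPDATE b=13 (pending; pending now {b=13})
Op 4: ROLLBACK: discarded pending ['b']; in_txn=False
Op 5: BEGIN: in_txn=True, pending={}
Op 6: UPDATE a=23 (pending; pending now {a=23})
Op 7: ROLLBACK: discarded pending ['a']; in_txn=False
Op 8: UPDATE b=26 (auto-commit; committed b=26)
Op 9: UPDATE a=5 (auto-commit; committed a=5)
Op 10: UPDATE a=26 (auto-commit; committed a=26)
Op 11: UPDATE e=30 (auto-commit; committed e=30)
ROLLBACK at op 4 discards: ['b']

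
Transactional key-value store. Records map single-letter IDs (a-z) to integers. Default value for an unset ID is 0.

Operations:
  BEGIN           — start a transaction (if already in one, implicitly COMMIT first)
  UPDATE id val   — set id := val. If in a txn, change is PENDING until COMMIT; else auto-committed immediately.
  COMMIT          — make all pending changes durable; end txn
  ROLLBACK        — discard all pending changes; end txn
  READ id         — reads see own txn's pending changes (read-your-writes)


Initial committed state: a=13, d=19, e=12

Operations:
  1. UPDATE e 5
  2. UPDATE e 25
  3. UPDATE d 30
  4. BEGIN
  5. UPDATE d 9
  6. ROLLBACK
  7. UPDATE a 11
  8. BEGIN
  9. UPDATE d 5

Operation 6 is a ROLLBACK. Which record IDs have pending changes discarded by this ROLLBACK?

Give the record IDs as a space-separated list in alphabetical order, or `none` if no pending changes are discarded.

Answer: d

Derivation:
Initial committed: {a=13, d=19, e=12}
Op 1: UPDATE e=5 (auto-commit; committed e=5)
Op 2: UPDATE e=25 (auto-commit; committed e=25)
Op 3: UPDATE d=30 (auto-commit; committed d=30)
Op 4: BEGIN: in_txn=True, pending={}
Op 5: UPDATE d=9 (pending; pending now {d=9})
Op 6: ROLLBACK: discarded pending ['d']; in_txn=False
Op 7: UPDATE a=11 (auto-commit; committed a=11)
Op 8: BEGIN: in_txn=True, pending={}
Op 9: UPDATE d=5 (pending; pending now {d=5})
ROLLBACK at op 6 discards: ['d']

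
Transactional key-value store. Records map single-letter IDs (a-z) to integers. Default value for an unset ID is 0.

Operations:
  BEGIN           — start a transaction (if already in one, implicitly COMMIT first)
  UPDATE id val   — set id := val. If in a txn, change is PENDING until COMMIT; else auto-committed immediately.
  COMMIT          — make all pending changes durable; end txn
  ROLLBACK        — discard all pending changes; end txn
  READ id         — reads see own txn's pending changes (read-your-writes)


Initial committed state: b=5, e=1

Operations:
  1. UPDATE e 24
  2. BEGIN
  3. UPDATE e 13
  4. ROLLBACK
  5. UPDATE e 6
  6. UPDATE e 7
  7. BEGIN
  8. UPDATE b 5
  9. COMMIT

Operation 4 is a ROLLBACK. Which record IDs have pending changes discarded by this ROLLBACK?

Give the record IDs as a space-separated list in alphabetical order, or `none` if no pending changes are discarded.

Initial committed: {b=5, e=1}
Op 1: UPDATE e=24 (auto-commit; committed e=24)
Op 2: BEGIN: in_txn=True, pending={}
Op 3: UPDATE e=13 (pending; pending now {e=13})
Op 4: ROLLBACK: discarded pending ['e']; in_txn=False
Op 5: UPDATE e=6 (auto-commit; committed e=6)
Op 6: UPDATE e=7 (auto-commit; committed e=7)
Op 7: BEGIN: in_txn=True, pending={}
Op 8: UPDATE b=5 (pending; pending now {b=5})
Op 9: COMMIT: merged ['b'] into committed; committed now {b=5, e=7}
ROLLBACK at op 4 discards: ['e']

Answer: e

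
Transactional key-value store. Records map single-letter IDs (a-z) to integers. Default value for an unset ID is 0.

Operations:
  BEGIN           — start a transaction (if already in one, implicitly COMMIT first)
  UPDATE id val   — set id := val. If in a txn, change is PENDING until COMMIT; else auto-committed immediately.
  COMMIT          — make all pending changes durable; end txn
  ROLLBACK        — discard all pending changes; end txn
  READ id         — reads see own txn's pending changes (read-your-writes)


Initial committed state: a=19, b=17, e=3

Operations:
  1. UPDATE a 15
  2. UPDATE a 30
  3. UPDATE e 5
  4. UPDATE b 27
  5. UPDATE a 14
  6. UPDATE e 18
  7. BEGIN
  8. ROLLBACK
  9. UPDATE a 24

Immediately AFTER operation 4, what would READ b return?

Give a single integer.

Answer: 27

Derivation:
Initial committed: {a=19, b=17, e=3}
Op 1: UPDATE a=15 (auto-commit; committed a=15)
Op 2: UPDATE a=30 (auto-commit; committed a=30)
Op 3: UPDATE e=5 (auto-commit; committed e=5)
Op 4: UPDATE b=27 (auto-commit; committed b=27)
After op 4: visible(b) = 27 (pending={}, committed={a=30, b=27, e=5})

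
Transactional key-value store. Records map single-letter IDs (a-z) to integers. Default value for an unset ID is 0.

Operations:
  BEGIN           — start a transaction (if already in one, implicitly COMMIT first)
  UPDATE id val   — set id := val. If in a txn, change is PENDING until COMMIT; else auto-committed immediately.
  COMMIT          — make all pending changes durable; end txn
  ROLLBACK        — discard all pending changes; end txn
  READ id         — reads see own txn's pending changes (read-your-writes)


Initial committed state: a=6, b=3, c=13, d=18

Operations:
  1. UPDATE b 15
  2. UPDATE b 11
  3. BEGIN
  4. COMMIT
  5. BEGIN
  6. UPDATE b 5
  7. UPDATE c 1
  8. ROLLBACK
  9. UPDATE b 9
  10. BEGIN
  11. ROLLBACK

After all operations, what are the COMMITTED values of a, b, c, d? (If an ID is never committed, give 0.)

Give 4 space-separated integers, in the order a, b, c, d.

Answer: 6 9 13 18

Derivation:
Initial committed: {a=6, b=3, c=13, d=18}
Op 1: UPDATE b=15 (auto-commit; committed b=15)
Op 2: UPDATE b=11 (auto-commit; committed b=11)
Op 3: BEGIN: in_txn=True, pending={}
Op 4: COMMIT: merged [] into committed; committed now {a=6, b=11, c=13, d=18}
Op 5: BEGIN: in_txn=True, pending={}
Op 6: UPDATE b=5 (pending; pending now {b=5})
Op 7: UPDATE c=1 (pending; pending now {b=5, c=1})
Op 8: ROLLBACK: discarded pending ['b', 'c']; in_txn=False
Op 9: UPDATE b=9 (auto-commit; committed b=9)
Op 10: BEGIN: in_txn=True, pending={}
Op 11: ROLLBACK: discarded pending []; in_txn=False
Final committed: {a=6, b=9, c=13, d=18}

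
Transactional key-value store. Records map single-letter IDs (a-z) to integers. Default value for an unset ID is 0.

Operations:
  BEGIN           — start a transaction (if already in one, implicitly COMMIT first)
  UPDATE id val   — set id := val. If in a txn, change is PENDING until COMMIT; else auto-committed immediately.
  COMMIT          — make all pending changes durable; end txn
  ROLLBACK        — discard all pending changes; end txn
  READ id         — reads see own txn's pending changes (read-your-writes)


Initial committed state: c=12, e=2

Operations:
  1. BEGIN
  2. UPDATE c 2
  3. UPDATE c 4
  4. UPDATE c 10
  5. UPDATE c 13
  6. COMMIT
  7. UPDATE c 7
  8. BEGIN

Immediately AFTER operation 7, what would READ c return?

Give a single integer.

Initial committed: {c=12, e=2}
Op 1: BEGIN: in_txn=True, pending={}
Op 2: UPDATE c=2 (pending; pending now {c=2})
Op 3: UPDATE c=4 (pending; pending now {c=4})
Op 4: UPDATE c=10 (pending; pending now {c=10})
Op 5: UPDATE c=13 (pending; pending now {c=13})
Op 6: COMMIT: merged ['c'] into committed; committed now {c=13, e=2}
Op 7: UPDATE c=7 (auto-commit; committed c=7)
After op 7: visible(c) = 7 (pending={}, committed={c=7, e=2})

Answer: 7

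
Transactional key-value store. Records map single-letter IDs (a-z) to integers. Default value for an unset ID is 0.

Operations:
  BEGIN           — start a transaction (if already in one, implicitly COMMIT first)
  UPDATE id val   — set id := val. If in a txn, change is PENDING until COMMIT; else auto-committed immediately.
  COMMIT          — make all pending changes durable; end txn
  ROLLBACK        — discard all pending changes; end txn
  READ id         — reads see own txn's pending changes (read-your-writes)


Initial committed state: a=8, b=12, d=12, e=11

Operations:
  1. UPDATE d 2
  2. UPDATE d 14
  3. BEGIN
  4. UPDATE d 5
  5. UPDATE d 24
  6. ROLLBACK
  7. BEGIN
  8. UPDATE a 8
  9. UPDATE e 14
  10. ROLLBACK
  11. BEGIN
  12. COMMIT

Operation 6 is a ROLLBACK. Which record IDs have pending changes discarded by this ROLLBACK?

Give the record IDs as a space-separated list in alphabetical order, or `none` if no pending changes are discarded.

Initial committed: {a=8, b=12, d=12, e=11}
Op 1: UPDATE d=2 (auto-commit; committed d=2)
Op 2: UPDATE d=14 (auto-commit; committed d=14)
Op 3: BEGIN: in_txn=True, pending={}
Op 4: UPDATE d=5 (pending; pending now {d=5})
Op 5: UPDATE d=24 (pending; pending now {d=24})
Op 6: ROLLBACK: discarded pending ['d']; in_txn=False
Op 7: BEGIN: in_txn=True, pending={}
Op 8: UPDATE a=8 (pending; pending now {a=8})
Op 9: UPDATE e=14 (pending; pending now {a=8, e=14})
Op 10: ROLLBACK: discarded pending ['a', 'e']; in_txn=False
Op 11: BEGIN: in_txn=True, pending={}
Op 12: COMMIT: merged [] into committed; committed now {a=8, b=12, d=14, e=11}
ROLLBACK at op 6 discards: ['d']

Answer: d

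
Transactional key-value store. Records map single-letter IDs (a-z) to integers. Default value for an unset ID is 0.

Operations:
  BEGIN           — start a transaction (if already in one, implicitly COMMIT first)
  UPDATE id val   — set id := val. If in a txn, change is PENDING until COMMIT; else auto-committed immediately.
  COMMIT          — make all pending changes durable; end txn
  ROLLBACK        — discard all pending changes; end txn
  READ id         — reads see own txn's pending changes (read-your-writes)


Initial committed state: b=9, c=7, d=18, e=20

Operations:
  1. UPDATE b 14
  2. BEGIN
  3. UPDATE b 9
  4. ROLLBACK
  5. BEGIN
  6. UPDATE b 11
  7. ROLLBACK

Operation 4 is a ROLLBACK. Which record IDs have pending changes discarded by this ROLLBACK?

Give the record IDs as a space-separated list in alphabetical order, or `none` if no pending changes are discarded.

Initial committed: {b=9, c=7, d=18, e=20}
Op 1: UPDATE b=14 (auto-commit; committed b=14)
Op 2: BEGIN: in_txn=True, pending={}
Op 3: UPDATE b=9 (pending; pending now {b=9})
Op 4: ROLLBACK: discarded pending ['b']; in_txn=False
Op 5: BEGIN: in_txn=True, pending={}
Op 6: UPDATE b=11 (pending; pending now {b=11})
Op 7: ROLLBACK: discarded pending ['b']; in_txn=False
ROLLBACK at op 4 discards: ['b']

Answer: b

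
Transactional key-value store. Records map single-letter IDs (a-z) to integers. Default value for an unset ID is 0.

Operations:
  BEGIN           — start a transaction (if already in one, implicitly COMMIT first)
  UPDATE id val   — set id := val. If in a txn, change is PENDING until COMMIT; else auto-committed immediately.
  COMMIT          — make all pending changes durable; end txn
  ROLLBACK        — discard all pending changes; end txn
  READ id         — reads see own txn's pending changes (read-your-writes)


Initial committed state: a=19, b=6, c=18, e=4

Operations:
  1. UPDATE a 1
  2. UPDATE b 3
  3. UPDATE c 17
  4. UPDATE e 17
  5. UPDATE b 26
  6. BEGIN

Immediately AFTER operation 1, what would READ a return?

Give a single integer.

Answer: 1

Derivation:
Initial committed: {a=19, b=6, c=18, e=4}
Op 1: UPDATE a=1 (auto-commit; committed a=1)
After op 1: visible(a) = 1 (pending={}, committed={a=1, b=6, c=18, e=4})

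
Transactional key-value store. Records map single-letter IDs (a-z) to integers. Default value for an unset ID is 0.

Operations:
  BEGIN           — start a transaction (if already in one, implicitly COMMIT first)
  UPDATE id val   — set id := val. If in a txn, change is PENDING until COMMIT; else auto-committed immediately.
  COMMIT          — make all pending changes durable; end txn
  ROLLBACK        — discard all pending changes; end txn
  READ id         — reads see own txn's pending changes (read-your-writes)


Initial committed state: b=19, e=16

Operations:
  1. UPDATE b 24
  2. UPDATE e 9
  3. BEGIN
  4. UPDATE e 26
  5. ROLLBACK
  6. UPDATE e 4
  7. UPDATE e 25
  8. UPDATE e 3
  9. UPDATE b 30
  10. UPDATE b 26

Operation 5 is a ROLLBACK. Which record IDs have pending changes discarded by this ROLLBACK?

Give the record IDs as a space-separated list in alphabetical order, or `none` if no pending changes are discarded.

Initial committed: {b=19, e=16}
Op 1: UPDATE b=24 (auto-commit; committed b=24)
Op 2: UPDATE e=9 (auto-commit; committed e=9)
Op 3: BEGIN: in_txn=True, pending={}
Op 4: UPDATE e=26 (pending; pending now {e=26})
Op 5: ROLLBACK: discarded pending ['e']; in_txn=False
Op 6: UPDATE e=4 (auto-commit; committed e=4)
Op 7: UPDATE e=25 (auto-commit; committed e=25)
Op 8: UPDATE e=3 (auto-commit; committed e=3)
Op 9: UPDATE b=30 (auto-commit; committed b=30)
Op 10: UPDATE b=26 (auto-commit; committed b=26)
ROLLBACK at op 5 discards: ['e']

Answer: e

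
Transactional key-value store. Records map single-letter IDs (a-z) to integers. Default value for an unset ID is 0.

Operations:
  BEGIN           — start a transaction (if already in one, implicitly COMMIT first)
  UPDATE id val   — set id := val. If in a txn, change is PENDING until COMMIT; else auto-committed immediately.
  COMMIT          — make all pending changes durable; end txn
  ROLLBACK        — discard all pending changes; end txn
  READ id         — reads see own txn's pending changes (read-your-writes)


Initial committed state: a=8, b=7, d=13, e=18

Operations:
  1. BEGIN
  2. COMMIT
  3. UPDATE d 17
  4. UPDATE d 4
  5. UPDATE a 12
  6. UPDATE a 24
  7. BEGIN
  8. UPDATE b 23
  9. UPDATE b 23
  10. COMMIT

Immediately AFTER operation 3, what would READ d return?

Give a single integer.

Initial committed: {a=8, b=7, d=13, e=18}
Op 1: BEGIN: in_txn=True, pending={}
Op 2: COMMIT: merged [] into committed; committed now {a=8, b=7, d=13, e=18}
Op 3: UPDATE d=17 (auto-commit; committed d=17)
After op 3: visible(d) = 17 (pending={}, committed={a=8, b=7, d=17, e=18})

Answer: 17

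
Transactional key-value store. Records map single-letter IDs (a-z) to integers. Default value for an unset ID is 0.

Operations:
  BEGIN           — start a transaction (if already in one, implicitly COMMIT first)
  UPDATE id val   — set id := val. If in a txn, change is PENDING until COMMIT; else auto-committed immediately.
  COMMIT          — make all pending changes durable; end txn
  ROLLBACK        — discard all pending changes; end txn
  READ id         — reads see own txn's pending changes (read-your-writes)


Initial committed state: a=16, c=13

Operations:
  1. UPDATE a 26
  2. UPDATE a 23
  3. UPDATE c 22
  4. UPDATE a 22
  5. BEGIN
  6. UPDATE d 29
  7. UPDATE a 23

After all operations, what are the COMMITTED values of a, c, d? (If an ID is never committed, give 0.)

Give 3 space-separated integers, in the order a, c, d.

Initial committed: {a=16, c=13}
Op 1: UPDATE a=26 (auto-commit; committed a=26)
Op 2: UPDATE a=23 (auto-commit; committed a=23)
Op 3: UPDATE c=22 (auto-commit; committed c=22)
Op 4: UPDATE a=22 (auto-commit; committed a=22)
Op 5: BEGIN: in_txn=True, pending={}
Op 6: UPDATE d=29 (pending; pending now {d=29})
Op 7: UPDATE a=23 (pending; pending now {a=23, d=29})
Final committed: {a=22, c=22}

Answer: 22 22 0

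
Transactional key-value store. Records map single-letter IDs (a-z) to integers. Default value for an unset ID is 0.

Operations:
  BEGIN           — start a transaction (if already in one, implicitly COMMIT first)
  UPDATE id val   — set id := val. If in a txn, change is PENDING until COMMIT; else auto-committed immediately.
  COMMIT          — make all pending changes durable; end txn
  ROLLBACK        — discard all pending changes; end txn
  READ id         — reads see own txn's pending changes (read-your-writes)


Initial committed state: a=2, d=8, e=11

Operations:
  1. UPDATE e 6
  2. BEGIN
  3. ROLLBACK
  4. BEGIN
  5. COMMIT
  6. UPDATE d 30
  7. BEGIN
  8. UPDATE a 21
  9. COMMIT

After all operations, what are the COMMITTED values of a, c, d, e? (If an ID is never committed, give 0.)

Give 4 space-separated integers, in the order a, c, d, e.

Answer: 21 0 30 6

Derivation:
Initial committed: {a=2, d=8, e=11}
Op 1: UPDATE e=6 (auto-commit; committed e=6)
Op 2: BEGIN: in_txn=True, pending={}
Op 3: ROLLBACK: discarded pending []; in_txn=False
Op 4: BEGIN: in_txn=True, pending={}
Op 5: COMMIT: merged [] into committed; committed now {a=2, d=8, e=6}
Op 6: UPDATE d=30 (auto-commit; committed d=30)
Op 7: BEGIN: in_txn=True, pending={}
Op 8: UPDATE a=21 (pending; pending now {a=21})
Op 9: COMMIT: merged ['a'] into committed; committed now {a=21, d=30, e=6}
Final committed: {a=21, d=30, e=6}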